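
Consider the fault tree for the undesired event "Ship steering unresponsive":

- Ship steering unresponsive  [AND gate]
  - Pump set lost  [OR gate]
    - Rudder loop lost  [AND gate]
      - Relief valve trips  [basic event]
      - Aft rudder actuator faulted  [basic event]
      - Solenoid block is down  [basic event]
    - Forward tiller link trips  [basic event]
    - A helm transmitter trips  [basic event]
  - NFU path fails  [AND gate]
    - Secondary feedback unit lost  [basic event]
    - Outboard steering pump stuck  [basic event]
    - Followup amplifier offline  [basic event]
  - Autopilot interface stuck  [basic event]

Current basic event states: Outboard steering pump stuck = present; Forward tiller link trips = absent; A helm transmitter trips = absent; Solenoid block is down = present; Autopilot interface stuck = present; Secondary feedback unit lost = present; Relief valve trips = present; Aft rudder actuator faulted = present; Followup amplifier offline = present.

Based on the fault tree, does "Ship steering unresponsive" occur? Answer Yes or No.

Yes

Rudder loop lost [AND]: Relief valve trips=occurs, Aft rudder actuator faulted=occurs, Solenoid block is down=occurs → all inputs occur → occurs.
Pump set lost [OR]: Rudder loop lost=occurs, Forward tiller link trips=not, A helm transmitter trips=not → at least one input occurs → occurs.
NFU path fails [AND]: Secondary feedback unit lost=occurs, Outboard steering pump stuck=occurs, Followup amplifier offline=occurs → all inputs occur → occurs.
Ship steering unresponsive [AND]: Pump set lost=occurs, NFU path fails=occurs, Autopilot interface stuck=occurs → all inputs occur → occurs.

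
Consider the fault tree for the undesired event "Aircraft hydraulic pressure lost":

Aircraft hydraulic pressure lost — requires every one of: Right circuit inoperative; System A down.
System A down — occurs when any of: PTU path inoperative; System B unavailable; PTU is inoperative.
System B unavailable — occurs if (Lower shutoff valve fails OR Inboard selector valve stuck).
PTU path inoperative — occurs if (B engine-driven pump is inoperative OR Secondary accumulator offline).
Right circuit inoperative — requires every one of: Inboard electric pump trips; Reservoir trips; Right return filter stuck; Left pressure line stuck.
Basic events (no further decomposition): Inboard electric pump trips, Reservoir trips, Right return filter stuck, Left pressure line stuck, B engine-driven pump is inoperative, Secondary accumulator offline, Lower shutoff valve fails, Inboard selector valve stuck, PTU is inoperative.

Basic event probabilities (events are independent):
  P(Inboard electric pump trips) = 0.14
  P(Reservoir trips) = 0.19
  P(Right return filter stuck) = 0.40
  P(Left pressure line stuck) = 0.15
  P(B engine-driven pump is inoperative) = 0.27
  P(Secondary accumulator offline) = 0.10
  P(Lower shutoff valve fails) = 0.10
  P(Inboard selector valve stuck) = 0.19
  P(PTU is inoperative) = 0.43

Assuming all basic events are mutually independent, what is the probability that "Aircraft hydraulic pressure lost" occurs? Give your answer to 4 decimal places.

0.0012

P(Right circuit inoperative) [AND] = 0.14 × 0.19 × 0.40 × 0.15 = 0.001596
P(PTU path inoperative) [OR] = 1 − (1−0.27) × (1−0.10) = 0.343000
P(System B unavailable) [OR] = 1 − (1−0.10) × (1−0.19) = 0.271000
P(System A down) [OR] = 1 − (1−0.343000) × (1−0.271000) × (1−0.43) = 0.726997
P(Aircraft hydraulic pressure lost) [AND] = 0.001596 × 0.726997 = 0.001160
Rounded to 4 decimal places: P(Aircraft hydraulic pressure lost) ≈ 0.0012.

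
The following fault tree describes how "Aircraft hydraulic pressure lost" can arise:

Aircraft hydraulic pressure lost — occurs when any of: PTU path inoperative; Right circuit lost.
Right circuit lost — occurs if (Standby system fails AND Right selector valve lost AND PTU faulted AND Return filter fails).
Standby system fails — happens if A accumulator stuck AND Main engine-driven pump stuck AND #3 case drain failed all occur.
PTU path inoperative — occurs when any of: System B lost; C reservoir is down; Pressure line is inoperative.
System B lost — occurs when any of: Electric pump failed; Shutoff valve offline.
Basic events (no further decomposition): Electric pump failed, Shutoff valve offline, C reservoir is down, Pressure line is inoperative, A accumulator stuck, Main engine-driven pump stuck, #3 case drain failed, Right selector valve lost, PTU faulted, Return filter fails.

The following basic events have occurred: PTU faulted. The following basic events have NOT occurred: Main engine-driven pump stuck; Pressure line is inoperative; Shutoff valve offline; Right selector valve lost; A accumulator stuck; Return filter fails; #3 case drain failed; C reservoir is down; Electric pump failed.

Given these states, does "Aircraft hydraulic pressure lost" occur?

System B lost [OR]: Electric pump failed=not, Shutoff valve offline=not → no input occurs → does not occur.
PTU path inoperative [OR]: System B lost=not, C reservoir is down=not, Pressure line is inoperative=not → no input occurs → does not occur.
Standby system fails [AND]: A accumulator stuck=not, Main engine-driven pump stuck=not, #3 case drain failed=not → not all inputs occur → does not occur.
Right circuit lost [AND]: Standby system fails=not, Right selector valve lost=not, PTU faulted=occurs, Return filter fails=not → not all inputs occur → does not occur.
Aircraft hydraulic pressure lost [OR]: PTU path inoperative=not, Right circuit lost=not → no input occurs → does not occur.

No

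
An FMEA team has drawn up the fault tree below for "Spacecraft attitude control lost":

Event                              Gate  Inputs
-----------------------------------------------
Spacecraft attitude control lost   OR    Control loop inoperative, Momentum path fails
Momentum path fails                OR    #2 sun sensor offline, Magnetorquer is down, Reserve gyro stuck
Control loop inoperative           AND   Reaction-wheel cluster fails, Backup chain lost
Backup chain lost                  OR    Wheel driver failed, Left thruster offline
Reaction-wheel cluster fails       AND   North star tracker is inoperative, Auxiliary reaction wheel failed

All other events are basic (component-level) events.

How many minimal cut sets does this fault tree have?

5

Reaction-wheel cluster fails [AND]: one cut set from each child combined → 1 × 1 = 1 cut set(s).
Backup chain lost [OR]: union of children's cut sets → 2 cut set(s).
Control loop inoperative [AND]: one cut set from each child combined → 1 × 2 = 2 cut set(s).
Momentum path fails [OR]: union of children's cut sets → 3 cut set(s).
Spacecraft attitude control lost [OR]: union of children's cut sets → 5 cut set(s).
Minimal cut sets: {Auxiliary reaction wheel failed, North star tracker is inoperative, Wheel driver failed}; {Auxiliary reaction wheel failed, Left thruster offline, North star tracker is inoperative}; {#2 sun sensor offline}; {Magnetorquer is down}; {Reserve gyro stuck}.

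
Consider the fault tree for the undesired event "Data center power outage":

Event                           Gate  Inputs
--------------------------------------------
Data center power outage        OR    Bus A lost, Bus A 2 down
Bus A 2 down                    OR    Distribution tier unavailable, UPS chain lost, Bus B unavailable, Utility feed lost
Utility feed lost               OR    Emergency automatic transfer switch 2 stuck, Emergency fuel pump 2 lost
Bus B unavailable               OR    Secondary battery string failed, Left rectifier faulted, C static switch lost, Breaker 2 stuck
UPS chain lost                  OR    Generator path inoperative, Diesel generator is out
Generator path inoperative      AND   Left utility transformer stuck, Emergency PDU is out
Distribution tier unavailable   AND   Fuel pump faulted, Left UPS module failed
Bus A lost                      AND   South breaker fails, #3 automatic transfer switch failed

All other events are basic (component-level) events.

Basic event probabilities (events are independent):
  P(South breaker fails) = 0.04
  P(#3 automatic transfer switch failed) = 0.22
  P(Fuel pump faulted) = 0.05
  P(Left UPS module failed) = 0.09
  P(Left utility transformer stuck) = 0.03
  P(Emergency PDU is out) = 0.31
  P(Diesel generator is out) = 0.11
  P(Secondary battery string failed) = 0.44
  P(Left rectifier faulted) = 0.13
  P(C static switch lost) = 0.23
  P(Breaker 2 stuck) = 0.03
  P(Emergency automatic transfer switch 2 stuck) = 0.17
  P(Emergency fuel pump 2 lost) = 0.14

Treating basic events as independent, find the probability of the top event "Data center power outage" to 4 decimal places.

P(Bus A lost) [AND] = 0.04 × 0.22 = 0.008800
P(Distribution tier unavailable) [AND] = 0.05 × 0.09 = 0.004500
P(Generator path inoperative) [AND] = 0.03 × 0.31 = 0.009300
P(UPS chain lost) [OR] = 1 − (1−0.009300) × (1−0.11) = 0.118277
P(Bus B unavailable) [OR] = 1 − (1−0.44) × (1−0.13) × (1−0.23) × (1−0.03) = 0.636110
P(Utility feed lost) [OR] = 1 − (1−0.17) × (1−0.14) = 0.286200
P(Bus A 2 down) [OR] = 1 − (1−0.004500) × (1−0.118277) × (1−0.636110) × (1−0.286200) = 0.772008
P(Data center power outage) [OR] = 1 − (1−0.008800) × (1−0.772008) = 0.774014
Rounded to 4 decimal places: P(Data center power outage) ≈ 0.7740.

0.7740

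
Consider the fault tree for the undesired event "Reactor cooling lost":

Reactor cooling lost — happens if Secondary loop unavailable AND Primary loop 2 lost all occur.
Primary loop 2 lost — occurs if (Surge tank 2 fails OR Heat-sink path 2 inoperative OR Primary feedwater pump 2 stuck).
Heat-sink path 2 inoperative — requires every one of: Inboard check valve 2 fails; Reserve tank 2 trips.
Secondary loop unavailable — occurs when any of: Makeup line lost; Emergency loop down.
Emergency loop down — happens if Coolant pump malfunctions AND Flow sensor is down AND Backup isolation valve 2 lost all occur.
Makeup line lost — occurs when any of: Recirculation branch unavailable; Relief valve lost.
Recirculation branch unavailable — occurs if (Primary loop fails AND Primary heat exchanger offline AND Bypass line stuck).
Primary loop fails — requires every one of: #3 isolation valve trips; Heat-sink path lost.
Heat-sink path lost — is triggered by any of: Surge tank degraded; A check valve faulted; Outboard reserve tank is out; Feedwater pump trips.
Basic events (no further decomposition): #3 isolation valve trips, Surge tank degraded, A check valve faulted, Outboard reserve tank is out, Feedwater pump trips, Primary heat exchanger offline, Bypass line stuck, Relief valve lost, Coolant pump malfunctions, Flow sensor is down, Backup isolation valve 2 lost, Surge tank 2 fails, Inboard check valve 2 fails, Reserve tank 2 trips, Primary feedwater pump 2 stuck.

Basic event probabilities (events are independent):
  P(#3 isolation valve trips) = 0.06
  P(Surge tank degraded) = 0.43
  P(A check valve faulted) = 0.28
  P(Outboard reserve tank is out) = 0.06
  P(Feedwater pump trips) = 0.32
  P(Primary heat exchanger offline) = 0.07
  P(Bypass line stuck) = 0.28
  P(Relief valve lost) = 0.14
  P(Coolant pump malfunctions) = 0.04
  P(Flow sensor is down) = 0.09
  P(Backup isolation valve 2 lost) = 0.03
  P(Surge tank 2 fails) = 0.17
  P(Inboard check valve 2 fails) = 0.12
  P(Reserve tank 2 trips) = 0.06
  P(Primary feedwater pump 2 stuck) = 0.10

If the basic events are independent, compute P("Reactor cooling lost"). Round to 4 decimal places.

P(Heat-sink path lost) [OR] = 1 − (1−0.43) × (1−0.28) × (1−0.06) × (1−0.32) = 0.737672
P(Primary loop fails) [AND] = 0.06 × 0.737672 = 0.044260
P(Recirculation branch unavailable) [AND] = 0.044260 × 0.07 × 0.28 = 0.000867
P(Makeup line lost) [OR] = 1 − (1−0.000867) × (1−0.14) = 0.140746
P(Emergency loop down) [AND] = 0.04 × 0.09 × 0.03 = 0.000108
P(Secondary loop unavailable) [OR] = 1 − (1−0.140746) × (1−0.000108) = 0.140839
P(Heat-sink path 2 inoperative) [AND] = 0.12 × 0.06 = 0.007200
P(Primary loop 2 lost) [OR] = 1 − (1−0.17) × (1−0.007200) × (1−0.10) = 0.258378
P(Reactor cooling lost) [AND] = 0.140839 × 0.258378 = 0.036390
Rounded to 4 decimal places: P(Reactor cooling lost) ≈ 0.0364.

0.0364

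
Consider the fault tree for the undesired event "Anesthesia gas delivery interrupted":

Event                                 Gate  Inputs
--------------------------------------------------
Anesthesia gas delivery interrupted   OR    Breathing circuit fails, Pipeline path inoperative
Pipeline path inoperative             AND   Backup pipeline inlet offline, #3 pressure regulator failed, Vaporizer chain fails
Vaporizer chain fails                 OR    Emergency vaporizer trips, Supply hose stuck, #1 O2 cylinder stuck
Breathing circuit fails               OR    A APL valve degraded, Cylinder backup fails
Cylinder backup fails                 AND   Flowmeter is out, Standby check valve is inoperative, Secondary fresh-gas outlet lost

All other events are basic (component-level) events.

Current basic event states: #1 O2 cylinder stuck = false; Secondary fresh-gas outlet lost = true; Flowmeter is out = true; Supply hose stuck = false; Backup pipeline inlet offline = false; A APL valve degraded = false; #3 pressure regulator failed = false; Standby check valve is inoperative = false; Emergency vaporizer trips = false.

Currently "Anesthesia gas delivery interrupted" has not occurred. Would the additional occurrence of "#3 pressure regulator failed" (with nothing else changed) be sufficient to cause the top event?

Counterfactual: set "#3 pressure regulator failed" to occurred.
Cylinder backup fails [AND]: Flowmeter is out=occurs, Standby check valve is inoperative=not, Secondary fresh-gas outlet lost=occurs → not all inputs occur → does not occur.
Breathing circuit fails [OR]: A APL valve degraded=not, Cylinder backup fails=not → no input occurs → does not occur.
Vaporizer chain fails [OR]: Emergency vaporizer trips=not, Supply hose stuck=not, #1 O2 cylinder stuck=not → no input occurs → does not occur.
Pipeline path inoperative [AND]: Backup pipeline inlet offline=not, #3 pressure regulator failed=occurs, Vaporizer chain fails=not → not all inputs occur → does not occur.
Anesthesia gas delivery interrupted [OR]: Breathing circuit fails=not, Pipeline path inoperative=not → no input occurs → does not occur.

No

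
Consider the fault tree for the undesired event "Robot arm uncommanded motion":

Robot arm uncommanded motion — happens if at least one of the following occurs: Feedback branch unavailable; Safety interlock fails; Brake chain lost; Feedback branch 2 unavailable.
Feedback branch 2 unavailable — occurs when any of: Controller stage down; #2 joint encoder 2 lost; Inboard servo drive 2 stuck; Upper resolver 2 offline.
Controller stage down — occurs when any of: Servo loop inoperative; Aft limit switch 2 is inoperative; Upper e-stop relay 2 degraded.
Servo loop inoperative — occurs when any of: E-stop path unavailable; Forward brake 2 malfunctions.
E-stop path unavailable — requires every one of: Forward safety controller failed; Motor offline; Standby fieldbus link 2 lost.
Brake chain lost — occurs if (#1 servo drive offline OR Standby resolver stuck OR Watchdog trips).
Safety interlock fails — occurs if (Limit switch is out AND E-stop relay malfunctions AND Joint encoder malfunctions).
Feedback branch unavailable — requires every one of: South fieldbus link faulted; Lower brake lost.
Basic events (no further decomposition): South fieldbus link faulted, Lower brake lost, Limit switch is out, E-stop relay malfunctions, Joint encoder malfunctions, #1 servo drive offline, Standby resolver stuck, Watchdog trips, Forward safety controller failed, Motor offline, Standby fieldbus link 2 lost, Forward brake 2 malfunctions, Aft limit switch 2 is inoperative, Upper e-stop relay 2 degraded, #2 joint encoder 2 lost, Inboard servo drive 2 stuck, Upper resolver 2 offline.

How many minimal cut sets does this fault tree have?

Feedback branch unavailable [AND]: one cut set from each child combined → 1 × 1 = 1 cut set(s).
Safety interlock fails [AND]: one cut set from each child combined → 1 × 1 × 1 = 1 cut set(s).
Brake chain lost [OR]: union of children's cut sets → 3 cut set(s).
E-stop path unavailable [AND]: one cut set from each child combined → 1 × 1 × 1 = 1 cut set(s).
Servo loop inoperative [OR]: union of children's cut sets → 2 cut set(s).
Controller stage down [OR]: union of children's cut sets → 4 cut set(s).
Feedback branch 2 unavailable [OR]: union of children's cut sets → 7 cut set(s).
Robot arm uncommanded motion [OR]: union of children's cut sets → 12 cut set(s).

12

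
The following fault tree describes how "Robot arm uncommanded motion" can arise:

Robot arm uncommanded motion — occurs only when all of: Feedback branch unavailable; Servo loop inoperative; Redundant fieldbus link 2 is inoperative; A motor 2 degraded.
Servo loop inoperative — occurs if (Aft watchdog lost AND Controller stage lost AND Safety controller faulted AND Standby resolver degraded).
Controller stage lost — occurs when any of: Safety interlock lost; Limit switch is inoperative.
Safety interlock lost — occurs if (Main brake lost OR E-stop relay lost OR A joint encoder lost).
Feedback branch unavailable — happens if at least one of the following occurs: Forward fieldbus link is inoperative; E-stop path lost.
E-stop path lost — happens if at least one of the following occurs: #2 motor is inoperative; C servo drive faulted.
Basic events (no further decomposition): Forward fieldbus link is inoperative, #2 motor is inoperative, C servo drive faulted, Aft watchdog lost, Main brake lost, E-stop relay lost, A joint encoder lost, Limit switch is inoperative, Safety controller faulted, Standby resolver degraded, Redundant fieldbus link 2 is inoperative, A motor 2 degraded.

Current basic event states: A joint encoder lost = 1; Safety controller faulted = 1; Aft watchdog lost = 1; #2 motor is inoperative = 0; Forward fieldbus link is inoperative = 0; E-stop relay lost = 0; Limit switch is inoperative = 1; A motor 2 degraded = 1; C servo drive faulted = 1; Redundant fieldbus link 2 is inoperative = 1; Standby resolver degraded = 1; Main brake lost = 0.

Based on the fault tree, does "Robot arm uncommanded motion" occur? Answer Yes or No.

E-stop path lost [OR]: #2 motor is inoperative=not, C servo drive faulted=occurs → at least one input occurs → occurs.
Feedback branch unavailable [OR]: Forward fieldbus link is inoperative=not, E-stop path lost=occurs → at least one input occurs → occurs.
Safety interlock lost [OR]: Main brake lost=not, E-stop relay lost=not, A joint encoder lost=occurs → at least one input occurs → occurs.
Controller stage lost [OR]: Safety interlock lost=occurs, Limit switch is inoperative=occurs → at least one input occurs → occurs.
Servo loop inoperative [AND]: Aft watchdog lost=occurs, Controller stage lost=occurs, Safety controller faulted=occurs, Standby resolver degraded=occurs → all inputs occur → occurs.
Robot arm uncommanded motion [AND]: Feedback branch unavailable=occurs, Servo loop inoperative=occurs, Redundant fieldbus link 2 is inoperative=occurs, A motor 2 degraded=occurs → all inputs occur → occurs.

Yes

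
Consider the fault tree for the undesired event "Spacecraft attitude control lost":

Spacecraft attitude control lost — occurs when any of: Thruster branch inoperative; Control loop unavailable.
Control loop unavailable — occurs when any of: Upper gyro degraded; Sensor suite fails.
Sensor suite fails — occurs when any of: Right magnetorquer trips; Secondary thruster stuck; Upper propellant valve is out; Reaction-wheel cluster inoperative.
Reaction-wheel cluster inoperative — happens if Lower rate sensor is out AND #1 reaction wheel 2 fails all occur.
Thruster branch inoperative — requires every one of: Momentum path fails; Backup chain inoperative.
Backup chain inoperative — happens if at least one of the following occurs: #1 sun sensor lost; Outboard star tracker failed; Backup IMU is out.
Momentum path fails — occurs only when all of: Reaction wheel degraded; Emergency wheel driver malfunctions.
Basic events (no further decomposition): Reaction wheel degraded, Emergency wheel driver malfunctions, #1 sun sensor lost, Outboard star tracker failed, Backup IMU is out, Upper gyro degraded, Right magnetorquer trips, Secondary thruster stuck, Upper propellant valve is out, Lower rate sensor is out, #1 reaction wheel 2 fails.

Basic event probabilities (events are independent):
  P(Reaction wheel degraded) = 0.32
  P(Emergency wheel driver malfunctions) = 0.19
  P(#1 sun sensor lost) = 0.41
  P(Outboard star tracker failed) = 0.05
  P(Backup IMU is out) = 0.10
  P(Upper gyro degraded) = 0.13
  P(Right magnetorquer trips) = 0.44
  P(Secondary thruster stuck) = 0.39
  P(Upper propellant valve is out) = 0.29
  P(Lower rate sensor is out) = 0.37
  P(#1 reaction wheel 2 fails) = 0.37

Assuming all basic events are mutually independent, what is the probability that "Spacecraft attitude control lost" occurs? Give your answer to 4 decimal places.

0.8234

P(Momentum path fails) [AND] = 0.32 × 0.19 = 0.060800
P(Backup chain inoperative) [OR] = 1 − (1−0.41) × (1−0.05) × (1−0.10) = 0.495550
P(Thruster branch inoperative) [AND] = 0.060800 × 0.495550 = 0.030129
P(Reaction-wheel cluster inoperative) [AND] = 0.37 × 0.37 = 0.136900
P(Sensor suite fails) [OR] = 1 − (1−0.44) × (1−0.39) × (1−0.29) × (1−0.136900) = 0.790667
P(Control loop unavailable) [OR] = 1 − (1−0.13) × (1−0.790667) = 0.817880
P(Spacecraft attitude control lost) [OR] = 1 − (1−0.030129) × (1−0.817880) = 0.823367
Rounded to 4 decimal places: P(Spacecraft attitude control lost) ≈ 0.8234.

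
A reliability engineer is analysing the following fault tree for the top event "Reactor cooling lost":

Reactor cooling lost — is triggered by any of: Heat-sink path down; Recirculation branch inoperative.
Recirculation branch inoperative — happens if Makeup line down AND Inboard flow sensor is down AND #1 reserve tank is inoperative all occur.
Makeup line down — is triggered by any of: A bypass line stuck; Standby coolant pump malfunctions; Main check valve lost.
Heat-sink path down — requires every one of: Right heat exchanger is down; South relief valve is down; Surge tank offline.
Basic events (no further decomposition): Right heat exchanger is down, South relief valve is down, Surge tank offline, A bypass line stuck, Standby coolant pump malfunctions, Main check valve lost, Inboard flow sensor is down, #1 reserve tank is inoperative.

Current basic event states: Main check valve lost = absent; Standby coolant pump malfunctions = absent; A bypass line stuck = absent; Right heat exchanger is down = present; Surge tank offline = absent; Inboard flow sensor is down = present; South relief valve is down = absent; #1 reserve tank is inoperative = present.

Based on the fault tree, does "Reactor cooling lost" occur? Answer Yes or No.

No

Heat-sink path down [AND]: Right heat exchanger is down=occurs, South relief valve is down=not, Surge tank offline=not → not all inputs occur → does not occur.
Makeup line down [OR]: A bypass line stuck=not, Standby coolant pump malfunctions=not, Main check valve lost=not → no input occurs → does not occur.
Recirculation branch inoperative [AND]: Makeup line down=not, Inboard flow sensor is down=occurs, #1 reserve tank is inoperative=occurs → not all inputs occur → does not occur.
Reactor cooling lost [OR]: Heat-sink path down=not, Recirculation branch inoperative=not → no input occurs → does not occur.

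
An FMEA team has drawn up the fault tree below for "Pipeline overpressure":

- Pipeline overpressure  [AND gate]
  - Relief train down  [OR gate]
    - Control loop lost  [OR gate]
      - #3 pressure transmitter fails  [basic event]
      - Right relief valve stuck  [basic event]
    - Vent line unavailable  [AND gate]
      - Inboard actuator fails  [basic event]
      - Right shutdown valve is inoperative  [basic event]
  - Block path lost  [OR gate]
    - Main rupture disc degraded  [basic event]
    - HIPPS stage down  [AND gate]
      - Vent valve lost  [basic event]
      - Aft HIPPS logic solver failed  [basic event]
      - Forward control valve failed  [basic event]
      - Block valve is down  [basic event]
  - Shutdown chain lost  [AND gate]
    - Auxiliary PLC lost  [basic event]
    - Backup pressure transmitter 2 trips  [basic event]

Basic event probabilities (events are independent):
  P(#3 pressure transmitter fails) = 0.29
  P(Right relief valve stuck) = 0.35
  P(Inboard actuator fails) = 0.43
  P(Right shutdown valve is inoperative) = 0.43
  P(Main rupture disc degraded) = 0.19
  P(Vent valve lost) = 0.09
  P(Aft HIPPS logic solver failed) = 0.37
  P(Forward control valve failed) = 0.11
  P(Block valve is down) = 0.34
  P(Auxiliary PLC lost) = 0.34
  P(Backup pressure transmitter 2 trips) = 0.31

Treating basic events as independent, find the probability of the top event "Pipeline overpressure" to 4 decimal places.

P(Control loop lost) [OR] = 1 − (1−0.29) × (1−0.35) = 0.538500
P(Vent line unavailable) [AND] = 0.43 × 0.43 = 0.184900
P(Relief train down) [OR] = 1 − (1−0.538500) × (1−0.184900) = 0.623831
P(HIPPS stage down) [AND] = 0.09 × 0.37 × 0.11 × 0.34 = 0.001245
P(Block path lost) [OR] = 1 − (1−0.19) × (1−0.001245) = 0.191008
P(Shutdown chain lost) [AND] = 0.34 × 0.31 = 0.105400
P(Pipeline overpressure) [AND] = 0.623831 × 0.191008 × 0.105400 = 0.012559
Rounded to 4 decimal places: P(Pipeline overpressure) ≈ 0.0126.

0.0126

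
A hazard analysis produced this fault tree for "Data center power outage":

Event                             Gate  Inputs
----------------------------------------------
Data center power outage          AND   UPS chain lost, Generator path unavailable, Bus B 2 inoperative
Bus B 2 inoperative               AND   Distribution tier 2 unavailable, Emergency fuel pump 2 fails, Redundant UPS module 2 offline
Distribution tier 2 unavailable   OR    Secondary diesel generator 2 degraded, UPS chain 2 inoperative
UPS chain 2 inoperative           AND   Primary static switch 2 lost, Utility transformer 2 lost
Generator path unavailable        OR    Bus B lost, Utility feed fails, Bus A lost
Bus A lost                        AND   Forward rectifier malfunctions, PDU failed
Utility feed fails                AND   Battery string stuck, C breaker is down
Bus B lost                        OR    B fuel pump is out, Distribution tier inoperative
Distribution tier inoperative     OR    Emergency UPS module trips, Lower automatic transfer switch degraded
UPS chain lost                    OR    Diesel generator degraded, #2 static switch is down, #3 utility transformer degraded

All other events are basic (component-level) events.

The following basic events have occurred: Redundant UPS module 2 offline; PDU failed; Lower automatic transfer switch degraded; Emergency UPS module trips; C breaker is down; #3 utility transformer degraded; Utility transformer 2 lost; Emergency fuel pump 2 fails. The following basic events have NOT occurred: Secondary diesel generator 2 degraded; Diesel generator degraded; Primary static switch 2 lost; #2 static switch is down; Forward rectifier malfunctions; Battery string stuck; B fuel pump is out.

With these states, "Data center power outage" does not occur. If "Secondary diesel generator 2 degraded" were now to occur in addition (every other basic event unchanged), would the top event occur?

Yes

Counterfactual: set "Secondary diesel generator 2 degraded" to occurred.
UPS chain lost [OR]: Diesel generator degraded=not, #2 static switch is down=not, #3 utility transformer degraded=occurs → at least one input occurs → occurs.
Distribution tier inoperative [OR]: Emergency UPS module trips=occurs, Lower automatic transfer switch degraded=occurs → at least one input occurs → occurs.
Bus B lost [OR]: B fuel pump is out=not, Distribution tier inoperative=occurs → at least one input occurs → occurs.
Utility feed fails [AND]: Battery string stuck=not, C breaker is down=occurs → not all inputs occur → does not occur.
Bus A lost [AND]: Forward rectifier malfunctions=not, PDU failed=occurs → not all inputs occur → does not occur.
Generator path unavailable [OR]: Bus B lost=occurs, Utility feed fails=not, Bus A lost=not → at least one input occurs → occurs.
UPS chain 2 inoperative [AND]: Primary static switch 2 lost=not, Utility transformer 2 lost=occurs → not all inputs occur → does not occur.
Distribution tier 2 unavailable [OR]: Secondary diesel generator 2 degraded=occurs, UPS chain 2 inoperative=not → at least one input occurs → occurs.
Bus B 2 inoperative [AND]: Distribution tier 2 unavailable=occurs, Emergency fuel pump 2 fails=occurs, Redundant UPS module 2 offline=occurs → all inputs occur → occurs.
Data center power outage [AND]: UPS chain lost=occurs, Generator path unavailable=occurs, Bus B 2 inoperative=occurs → all inputs occur → occurs.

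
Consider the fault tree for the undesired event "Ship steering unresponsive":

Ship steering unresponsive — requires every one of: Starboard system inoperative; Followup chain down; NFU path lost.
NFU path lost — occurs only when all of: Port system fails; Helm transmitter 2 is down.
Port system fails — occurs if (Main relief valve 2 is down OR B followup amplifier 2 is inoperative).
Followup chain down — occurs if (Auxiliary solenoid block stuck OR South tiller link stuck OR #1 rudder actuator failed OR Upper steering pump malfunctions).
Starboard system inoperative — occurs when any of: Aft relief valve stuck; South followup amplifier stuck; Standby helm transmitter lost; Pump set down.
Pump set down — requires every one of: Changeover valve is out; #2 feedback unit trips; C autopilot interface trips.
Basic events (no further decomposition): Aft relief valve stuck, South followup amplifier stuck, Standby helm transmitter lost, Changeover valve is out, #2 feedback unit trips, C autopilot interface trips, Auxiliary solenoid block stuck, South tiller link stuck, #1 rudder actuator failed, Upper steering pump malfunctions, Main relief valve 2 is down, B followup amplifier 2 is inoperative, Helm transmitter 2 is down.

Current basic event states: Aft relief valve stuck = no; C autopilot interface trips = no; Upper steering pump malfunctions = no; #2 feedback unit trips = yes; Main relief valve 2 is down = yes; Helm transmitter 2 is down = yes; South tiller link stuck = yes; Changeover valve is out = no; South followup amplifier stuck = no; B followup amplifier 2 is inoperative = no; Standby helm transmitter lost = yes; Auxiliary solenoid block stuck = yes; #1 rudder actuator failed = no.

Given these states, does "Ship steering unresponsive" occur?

Yes

Pump set down [AND]: Changeover valve is out=not, #2 feedback unit trips=occurs, C autopilot interface trips=not → not all inputs occur → does not occur.
Starboard system inoperative [OR]: Aft relief valve stuck=not, South followup amplifier stuck=not, Standby helm transmitter lost=occurs, Pump set down=not → at least one input occurs → occurs.
Followup chain down [OR]: Auxiliary solenoid block stuck=occurs, South tiller link stuck=occurs, #1 rudder actuator failed=not, Upper steering pump malfunctions=not → at least one input occurs → occurs.
Port system fails [OR]: Main relief valve 2 is down=occurs, B followup amplifier 2 is inoperative=not → at least one input occurs → occurs.
NFU path lost [AND]: Port system fails=occurs, Helm transmitter 2 is down=occurs → all inputs occur → occurs.
Ship steering unresponsive [AND]: Starboard system inoperative=occurs, Followup chain down=occurs, NFU path lost=occurs → all inputs occur → occurs.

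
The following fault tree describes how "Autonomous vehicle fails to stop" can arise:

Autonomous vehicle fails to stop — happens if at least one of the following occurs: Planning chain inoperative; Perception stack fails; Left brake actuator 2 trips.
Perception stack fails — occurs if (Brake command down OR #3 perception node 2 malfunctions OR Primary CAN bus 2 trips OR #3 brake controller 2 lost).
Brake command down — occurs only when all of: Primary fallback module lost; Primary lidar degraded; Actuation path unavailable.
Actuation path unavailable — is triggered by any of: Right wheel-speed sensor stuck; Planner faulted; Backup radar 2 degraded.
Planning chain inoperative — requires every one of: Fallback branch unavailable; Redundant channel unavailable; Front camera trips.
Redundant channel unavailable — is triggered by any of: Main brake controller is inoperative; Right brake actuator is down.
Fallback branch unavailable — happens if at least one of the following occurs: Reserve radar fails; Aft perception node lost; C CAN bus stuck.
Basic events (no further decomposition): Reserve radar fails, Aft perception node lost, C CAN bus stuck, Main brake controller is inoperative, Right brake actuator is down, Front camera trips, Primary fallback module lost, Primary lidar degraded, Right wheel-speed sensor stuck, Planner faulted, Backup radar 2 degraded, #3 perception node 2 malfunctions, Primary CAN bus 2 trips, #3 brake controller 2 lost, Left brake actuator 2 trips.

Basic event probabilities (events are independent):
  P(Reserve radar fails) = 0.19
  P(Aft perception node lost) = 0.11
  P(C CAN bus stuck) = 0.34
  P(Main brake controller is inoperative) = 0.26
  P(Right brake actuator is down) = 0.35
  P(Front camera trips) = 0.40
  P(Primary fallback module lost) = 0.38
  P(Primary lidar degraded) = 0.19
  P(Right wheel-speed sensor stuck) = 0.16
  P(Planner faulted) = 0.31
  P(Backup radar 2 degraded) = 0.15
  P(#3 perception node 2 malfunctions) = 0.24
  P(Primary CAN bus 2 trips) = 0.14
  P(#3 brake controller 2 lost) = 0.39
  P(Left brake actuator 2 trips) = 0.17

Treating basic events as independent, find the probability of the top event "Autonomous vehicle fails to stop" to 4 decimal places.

P(Fallback branch unavailable) [OR] = 1 − (1−0.19) × (1−0.11) × (1−0.34) = 0.524206
P(Redundant channel unavailable) [OR] = 1 − (1−0.26) × (1−0.35) = 0.519000
P(Planning chain inoperative) [AND] = 0.524206 × 0.519000 × 0.40 = 0.108825
P(Actuation path unavailable) [OR] = 1 − (1−0.16) × (1−0.31) × (1−0.15) = 0.507340
P(Brake command down) [AND] = 0.38 × 0.19 × 0.507340 = 0.036630
P(Perception stack fails) [OR] = 1 − (1−0.036630) × (1−0.24) × (1−0.14) × (1−0.39) = 0.615908
P(Autonomous vehicle fails to stop) [OR] = 1 − (1−0.108825) × (1−0.615908) × (1−0.17) = 0.715897
Rounded to 4 decimal places: P(Autonomous vehicle fails to stop) ≈ 0.7159.

0.7159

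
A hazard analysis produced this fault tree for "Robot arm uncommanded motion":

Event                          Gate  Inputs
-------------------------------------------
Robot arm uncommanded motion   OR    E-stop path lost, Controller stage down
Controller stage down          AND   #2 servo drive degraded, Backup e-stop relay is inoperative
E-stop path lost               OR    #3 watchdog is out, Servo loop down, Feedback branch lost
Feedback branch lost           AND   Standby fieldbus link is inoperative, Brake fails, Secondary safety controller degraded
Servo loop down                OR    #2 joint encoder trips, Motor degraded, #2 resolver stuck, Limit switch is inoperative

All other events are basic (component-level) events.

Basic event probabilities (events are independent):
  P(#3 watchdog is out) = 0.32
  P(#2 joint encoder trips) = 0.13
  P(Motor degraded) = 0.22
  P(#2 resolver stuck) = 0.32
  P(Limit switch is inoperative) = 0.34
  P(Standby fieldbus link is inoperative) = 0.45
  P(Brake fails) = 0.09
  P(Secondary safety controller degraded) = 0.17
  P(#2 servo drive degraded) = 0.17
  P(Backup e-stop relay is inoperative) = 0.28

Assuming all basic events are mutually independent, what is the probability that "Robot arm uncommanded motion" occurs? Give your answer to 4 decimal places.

0.8041

P(Servo loop down) [OR] = 1 − (1−0.13) × (1−0.22) × (1−0.32) × (1−0.34) = 0.695444
P(Feedback branch lost) [AND] = 0.45 × 0.09 × 0.17 = 0.006885
P(E-stop path lost) [OR] = 1 − (1−0.32) × (1−0.695444) × (1−0.006885) = 0.794328
P(Controller stage down) [AND] = 0.17 × 0.28 = 0.047600
P(Robot arm uncommanded motion) [OR] = 1 − (1−0.794328) × (1−0.047600) = 0.804118
Rounded to 4 decimal places: P(Robot arm uncommanded motion) ≈ 0.8041.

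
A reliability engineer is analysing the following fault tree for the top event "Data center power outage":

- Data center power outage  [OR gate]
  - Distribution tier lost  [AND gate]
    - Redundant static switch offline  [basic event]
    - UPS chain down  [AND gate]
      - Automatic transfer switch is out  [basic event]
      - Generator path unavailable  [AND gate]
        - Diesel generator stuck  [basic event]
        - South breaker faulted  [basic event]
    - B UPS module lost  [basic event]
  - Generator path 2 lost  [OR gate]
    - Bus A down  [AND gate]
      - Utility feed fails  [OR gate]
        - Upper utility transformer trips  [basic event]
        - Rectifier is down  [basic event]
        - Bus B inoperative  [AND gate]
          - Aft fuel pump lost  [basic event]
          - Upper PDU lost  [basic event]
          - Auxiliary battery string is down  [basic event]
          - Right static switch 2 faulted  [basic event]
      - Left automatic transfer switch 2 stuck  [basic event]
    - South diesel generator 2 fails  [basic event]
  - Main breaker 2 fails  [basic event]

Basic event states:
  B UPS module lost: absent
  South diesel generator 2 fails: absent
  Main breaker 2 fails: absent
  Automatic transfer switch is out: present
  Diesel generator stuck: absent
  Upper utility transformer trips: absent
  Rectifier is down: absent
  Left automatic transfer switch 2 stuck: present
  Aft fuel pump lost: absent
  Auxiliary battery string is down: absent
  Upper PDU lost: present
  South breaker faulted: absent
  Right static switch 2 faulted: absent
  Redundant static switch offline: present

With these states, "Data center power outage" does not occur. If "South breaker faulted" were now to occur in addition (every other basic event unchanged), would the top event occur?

Counterfactual: set "South breaker faulted" to occurred.
Generator path unavailable [AND]: Diesel generator stuck=not, South breaker faulted=occurs → not all inputs occur → does not occur.
UPS chain down [AND]: Automatic transfer switch is out=occurs, Generator path unavailable=not → not all inputs occur → does not occur.
Distribution tier lost [AND]: Redundant static switch offline=occurs, UPS chain down=not, B UPS module lost=not → not all inputs occur → does not occur.
Bus B inoperative [AND]: Aft fuel pump lost=not, Upper PDU lost=occurs, Auxiliary battery string is down=not, Right static switch 2 faulted=not → not all inputs occur → does not occur.
Utility feed fails [OR]: Upper utility transformer trips=not, Rectifier is down=not, Bus B inoperative=not → no input occurs → does not occur.
Bus A down [AND]: Utility feed fails=not, Left automatic transfer switch 2 stuck=occurs → not all inputs occur → does not occur.
Generator path 2 lost [OR]: Bus A down=not, South diesel generator 2 fails=not → no input occurs → does not occur.
Data center power outage [OR]: Distribution tier lost=not, Generator path 2 lost=not, Main breaker 2 fails=not → no input occurs → does not occur.

No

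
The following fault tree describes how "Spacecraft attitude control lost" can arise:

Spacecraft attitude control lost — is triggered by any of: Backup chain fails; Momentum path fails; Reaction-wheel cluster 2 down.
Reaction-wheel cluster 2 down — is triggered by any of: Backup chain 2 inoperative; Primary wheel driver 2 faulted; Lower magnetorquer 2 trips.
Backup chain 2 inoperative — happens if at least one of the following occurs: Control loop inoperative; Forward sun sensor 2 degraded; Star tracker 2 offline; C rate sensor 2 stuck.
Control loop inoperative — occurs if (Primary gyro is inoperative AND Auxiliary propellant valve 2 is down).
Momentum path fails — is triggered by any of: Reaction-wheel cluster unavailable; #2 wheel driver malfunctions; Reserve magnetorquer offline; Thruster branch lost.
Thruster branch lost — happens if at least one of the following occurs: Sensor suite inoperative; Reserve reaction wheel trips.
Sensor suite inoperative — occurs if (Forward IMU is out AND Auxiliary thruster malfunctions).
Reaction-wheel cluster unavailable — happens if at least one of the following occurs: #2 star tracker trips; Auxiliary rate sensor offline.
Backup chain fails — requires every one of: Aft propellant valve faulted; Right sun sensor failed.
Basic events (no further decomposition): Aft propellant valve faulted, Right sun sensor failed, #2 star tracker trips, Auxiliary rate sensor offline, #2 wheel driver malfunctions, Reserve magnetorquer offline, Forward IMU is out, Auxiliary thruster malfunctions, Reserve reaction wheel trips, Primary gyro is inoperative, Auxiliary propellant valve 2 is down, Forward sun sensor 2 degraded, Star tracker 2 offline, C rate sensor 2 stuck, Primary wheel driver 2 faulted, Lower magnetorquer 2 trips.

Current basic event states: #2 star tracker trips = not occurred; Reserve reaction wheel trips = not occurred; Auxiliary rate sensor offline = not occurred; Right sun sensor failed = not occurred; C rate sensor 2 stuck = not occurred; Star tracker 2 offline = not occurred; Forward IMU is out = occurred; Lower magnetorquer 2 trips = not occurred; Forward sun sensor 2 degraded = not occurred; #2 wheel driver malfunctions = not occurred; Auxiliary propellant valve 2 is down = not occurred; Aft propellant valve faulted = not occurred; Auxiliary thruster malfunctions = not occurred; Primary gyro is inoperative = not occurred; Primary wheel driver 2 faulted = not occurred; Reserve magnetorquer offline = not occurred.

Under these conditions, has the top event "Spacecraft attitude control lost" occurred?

Backup chain fails [AND]: Aft propellant valve faulted=not, Right sun sensor failed=not → not all inputs occur → does not occur.
Reaction-wheel cluster unavailable [OR]: #2 star tracker trips=not, Auxiliary rate sensor offline=not → no input occurs → does not occur.
Sensor suite inoperative [AND]: Forward IMU is out=occurs, Auxiliary thruster malfunctions=not → not all inputs occur → does not occur.
Thruster branch lost [OR]: Sensor suite inoperative=not, Reserve reaction wheel trips=not → no input occurs → does not occur.
Momentum path fails [OR]: Reaction-wheel cluster unavailable=not, #2 wheel driver malfunctions=not, Reserve magnetorquer offline=not, Thruster branch lost=not → no input occurs → does not occur.
Control loop inoperative [AND]: Primary gyro is inoperative=not, Auxiliary propellant valve 2 is down=not → not all inputs occur → does not occur.
Backup chain 2 inoperative [OR]: Control loop inoperative=not, Forward sun sensor 2 degraded=not, Star tracker 2 offline=not, C rate sensor 2 stuck=not → no input occurs → does not occur.
Reaction-wheel cluster 2 down [OR]: Backup chain 2 inoperative=not, Primary wheel driver 2 faulted=not, Lower magnetorquer 2 trips=not → no input occurs → does not occur.
Spacecraft attitude control lost [OR]: Backup chain fails=not, Momentum path fails=not, Reaction-wheel cluster 2 down=not → no input occurs → does not occur.

No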